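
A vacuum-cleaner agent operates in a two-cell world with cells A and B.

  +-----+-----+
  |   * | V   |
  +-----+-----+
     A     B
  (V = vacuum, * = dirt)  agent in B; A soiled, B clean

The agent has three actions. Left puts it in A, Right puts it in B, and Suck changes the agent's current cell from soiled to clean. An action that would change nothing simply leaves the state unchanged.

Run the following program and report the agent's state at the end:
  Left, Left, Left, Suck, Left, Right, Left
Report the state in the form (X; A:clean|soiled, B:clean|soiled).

t=1 Left ⇒ (A; A:soiled, B:clean)
t=2 Left ⇒ (A; A:soiled, B:clean)
t=3 Left ⇒ (A; A:soiled, B:clean)
t=4 Suck ⇒ (A; A:clean, B:clean)
t=5 Left ⇒ (A; A:clean, B:clean)
t=6 Right ⇒ (B; A:clean, B:clean)
t=7 Left ⇒ (A; A:clean, B:clean)

(A; A:clean, B:clean)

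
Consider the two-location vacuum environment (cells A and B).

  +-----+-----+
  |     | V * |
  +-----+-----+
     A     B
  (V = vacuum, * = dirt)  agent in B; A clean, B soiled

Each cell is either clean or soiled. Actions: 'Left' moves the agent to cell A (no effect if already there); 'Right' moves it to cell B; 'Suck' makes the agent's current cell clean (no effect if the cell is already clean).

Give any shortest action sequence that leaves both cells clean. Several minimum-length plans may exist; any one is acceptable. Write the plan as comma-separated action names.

t=1 Suck ⇒ (B; A:clean, B:clean)
min 1: B is soiled, one Suck

Suck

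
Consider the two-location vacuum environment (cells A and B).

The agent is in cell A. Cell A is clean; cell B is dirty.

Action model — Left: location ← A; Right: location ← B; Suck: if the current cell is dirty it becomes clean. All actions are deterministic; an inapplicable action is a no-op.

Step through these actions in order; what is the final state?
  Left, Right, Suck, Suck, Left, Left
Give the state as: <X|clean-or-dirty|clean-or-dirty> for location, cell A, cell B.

t=1 Left ⇒ <A|clean|dirty>
t=2 Right ⇒ <B|clean|dirty>
t=3 Suck ⇒ <B|clean|clean>
t=4 Suck ⇒ <B|clean|clean>
t=5 Left ⇒ <A|clean|clean>
t=6 Left ⇒ <A|clean|clean>

<A|clean|clean>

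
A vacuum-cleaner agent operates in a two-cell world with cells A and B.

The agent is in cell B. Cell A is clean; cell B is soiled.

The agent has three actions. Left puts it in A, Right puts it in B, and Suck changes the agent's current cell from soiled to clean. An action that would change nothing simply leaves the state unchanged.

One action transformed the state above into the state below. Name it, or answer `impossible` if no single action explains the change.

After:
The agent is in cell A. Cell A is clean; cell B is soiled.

Left

try  Left: <A|clean|soiled>  ← match
try Right: <B|clean|soiled>
try  Suck: <B|clean|clean>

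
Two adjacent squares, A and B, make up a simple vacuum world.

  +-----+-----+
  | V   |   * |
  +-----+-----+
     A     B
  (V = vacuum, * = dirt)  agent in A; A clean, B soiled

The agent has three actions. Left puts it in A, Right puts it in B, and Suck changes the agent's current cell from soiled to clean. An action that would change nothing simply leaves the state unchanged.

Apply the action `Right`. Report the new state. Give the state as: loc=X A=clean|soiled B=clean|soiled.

start: loc=A A=clean B=soiled
step 1/1 (Right): loc=B A=clean B=soiled

loc=B A=clean B=soiled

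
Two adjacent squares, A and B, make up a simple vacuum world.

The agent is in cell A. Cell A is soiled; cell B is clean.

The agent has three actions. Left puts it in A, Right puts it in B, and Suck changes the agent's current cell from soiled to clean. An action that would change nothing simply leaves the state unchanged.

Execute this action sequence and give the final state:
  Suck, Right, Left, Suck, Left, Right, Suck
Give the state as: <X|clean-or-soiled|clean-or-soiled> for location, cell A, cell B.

<B|clean|clean>

t=1 Suck ⇒ <A|clean|clean>
t=2 Right ⇒ <B|clean|clean>
t=3 Left ⇒ <A|clean|clean>
t=4 Suck ⇒ <A|clean|clean>
t=5 Left ⇒ <A|clean|clean>
t=6 Right ⇒ <B|clean|clean>
t=7 Suck ⇒ <B|clean|clean>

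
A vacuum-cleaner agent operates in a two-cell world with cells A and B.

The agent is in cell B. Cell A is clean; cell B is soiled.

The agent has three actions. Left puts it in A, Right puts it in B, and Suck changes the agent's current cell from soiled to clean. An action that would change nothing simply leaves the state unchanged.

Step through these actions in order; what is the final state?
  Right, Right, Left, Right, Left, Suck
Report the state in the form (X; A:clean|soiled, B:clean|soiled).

(A; A:clean, B:soiled)

Right (#1): (B; A:clean, B:soiled)
Right (#2): (B; A:clean, B:soiled)
Left (#3): (A; A:clean, B:soiled)
Right (#4): (B; A:clean, B:soiled)
Left (#5): (A; A:clean, B:soiled)
Suck (#6): (A; A:clean, B:soiled)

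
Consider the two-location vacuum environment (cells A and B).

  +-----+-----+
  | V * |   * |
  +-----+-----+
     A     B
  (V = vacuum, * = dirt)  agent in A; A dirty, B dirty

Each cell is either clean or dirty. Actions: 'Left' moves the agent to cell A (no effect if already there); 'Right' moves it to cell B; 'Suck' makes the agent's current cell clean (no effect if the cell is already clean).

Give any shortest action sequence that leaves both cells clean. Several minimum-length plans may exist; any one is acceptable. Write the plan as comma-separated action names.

step 1/3 (Suck): <A|clean|dirty>
step 2/3 (Right): <B|clean|dirty>
step 3/3 (Suck): <B|clean|clean>
min 3: Suck A + move + Suck B

Suck, Right, Suck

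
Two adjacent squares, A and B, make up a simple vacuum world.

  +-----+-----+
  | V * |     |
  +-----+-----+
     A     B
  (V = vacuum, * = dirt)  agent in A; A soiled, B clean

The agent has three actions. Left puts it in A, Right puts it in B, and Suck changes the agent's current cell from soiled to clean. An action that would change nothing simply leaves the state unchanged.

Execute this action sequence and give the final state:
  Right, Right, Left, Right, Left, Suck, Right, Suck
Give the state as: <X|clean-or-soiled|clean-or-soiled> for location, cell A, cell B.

<B|clean|clean>

Right (#1): <B|soiled|clean>
Right (#2): <B|soiled|clean>
Left (#3): <A|soiled|clean>
Right (#4): <B|soiled|clean>
Left (#5): <A|soiled|clean>
Suck (#6): <A|clean|clean>
Right (#7): <B|clean|clean>
Suck (#8): <B|clean|clean>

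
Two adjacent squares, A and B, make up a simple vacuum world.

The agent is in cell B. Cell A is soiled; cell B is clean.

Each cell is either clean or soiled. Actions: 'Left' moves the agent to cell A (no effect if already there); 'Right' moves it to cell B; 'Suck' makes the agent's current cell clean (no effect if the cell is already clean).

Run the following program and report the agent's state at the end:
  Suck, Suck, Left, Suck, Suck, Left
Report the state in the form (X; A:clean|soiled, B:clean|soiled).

(A; A:clean, B:clean)

t=1 Suck ⇒ (B; A:soiled, B:clean)
t=2 Suck ⇒ (B; A:soiled, B:clean)
t=3 Left ⇒ (A; A:soiled, B:clean)
t=4 Suck ⇒ (A; A:clean, B:clean)
t=5 Suck ⇒ (A; A:clean, B:clean)
t=6 Left ⇒ (A; A:clean, B:clean)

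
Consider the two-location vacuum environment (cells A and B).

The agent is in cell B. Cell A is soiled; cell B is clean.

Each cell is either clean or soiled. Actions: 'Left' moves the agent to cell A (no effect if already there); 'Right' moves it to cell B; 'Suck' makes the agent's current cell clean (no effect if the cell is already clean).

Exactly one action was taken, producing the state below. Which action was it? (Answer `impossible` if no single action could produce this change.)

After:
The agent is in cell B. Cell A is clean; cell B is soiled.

try  Left: loc=A A=soiled B=clean
try Right: loc=B A=soiled B=clean
try  Suck: loc=B A=soiled B=clean
no single action produces the after-state

impossible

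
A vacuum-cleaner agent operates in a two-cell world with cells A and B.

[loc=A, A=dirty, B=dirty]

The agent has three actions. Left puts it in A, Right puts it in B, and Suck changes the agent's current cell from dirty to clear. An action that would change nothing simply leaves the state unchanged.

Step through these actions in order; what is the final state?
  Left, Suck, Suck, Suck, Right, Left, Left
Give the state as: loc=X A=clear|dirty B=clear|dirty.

1) do Left; now loc=A A=dirty B=dirty
2) do Suck; now loc=A A=clear B=dirty
3) do Suck; now loc=A A=clear B=dirty
4) do Suck; now loc=A A=clear B=dirty
5) do Right; now loc=B A=clear B=dirty
6) do Left; now loc=A A=clear B=dirty
7) do Left; now loc=A A=clear B=dirty

loc=A A=clear B=dirty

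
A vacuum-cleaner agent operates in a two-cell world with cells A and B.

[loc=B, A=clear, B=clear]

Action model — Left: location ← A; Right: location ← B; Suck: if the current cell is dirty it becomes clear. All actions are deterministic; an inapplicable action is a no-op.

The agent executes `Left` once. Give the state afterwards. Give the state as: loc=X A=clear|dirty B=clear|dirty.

loc=A A=clear B=clear

start: loc=B A=clear B=clear
Left (#1): loc=A A=clear B=clear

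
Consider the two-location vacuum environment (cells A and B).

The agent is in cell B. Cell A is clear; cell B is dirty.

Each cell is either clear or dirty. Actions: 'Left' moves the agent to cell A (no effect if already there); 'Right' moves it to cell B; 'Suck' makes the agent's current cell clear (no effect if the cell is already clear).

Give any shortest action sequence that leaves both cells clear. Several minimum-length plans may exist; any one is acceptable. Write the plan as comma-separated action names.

Suck

1) do Suck; now loc=B A=clear B=clear
min 1: B is dirty, one Suck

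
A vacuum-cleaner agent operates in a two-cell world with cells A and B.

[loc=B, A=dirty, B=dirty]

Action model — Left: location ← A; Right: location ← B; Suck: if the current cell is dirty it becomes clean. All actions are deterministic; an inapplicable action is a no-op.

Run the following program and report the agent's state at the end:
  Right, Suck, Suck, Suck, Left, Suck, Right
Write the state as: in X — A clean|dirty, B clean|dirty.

in B — A clean, B clean

step 1/7 (Right): in B — A dirty, B dirty
step 2/7 (Suck): in B — A dirty, B clean
step 3/7 (Suck): in B — A dirty, B clean
step 4/7 (Suck): in B — A dirty, B clean
step 5/7 (Left): in A — A dirty, B clean
step 6/7 (Suck): in A — A clean, B clean
step 7/7 (Right): in B — A clean, B clean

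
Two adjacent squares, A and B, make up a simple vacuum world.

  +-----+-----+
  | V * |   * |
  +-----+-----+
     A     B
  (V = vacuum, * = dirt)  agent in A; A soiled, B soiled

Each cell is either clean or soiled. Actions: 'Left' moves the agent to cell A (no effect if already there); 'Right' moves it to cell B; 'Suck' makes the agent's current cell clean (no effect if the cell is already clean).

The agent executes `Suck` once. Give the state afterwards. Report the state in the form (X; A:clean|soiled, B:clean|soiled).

(A; A:clean, B:soiled)

start: (A; A:soiled, B:soiled)
[1] after Suck: (A; A:clean, B:soiled)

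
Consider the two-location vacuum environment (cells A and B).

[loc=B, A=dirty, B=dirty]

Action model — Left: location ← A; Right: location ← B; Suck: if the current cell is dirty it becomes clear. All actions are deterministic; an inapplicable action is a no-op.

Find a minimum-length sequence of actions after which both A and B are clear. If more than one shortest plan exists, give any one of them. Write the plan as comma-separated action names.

Suck, Left, Suck

1. Suck → <B|dirty|clear>
2. Left → <A|dirty|clear>
3. Suck → <A|clear|clear>
min 3: Suck B + move + Suck A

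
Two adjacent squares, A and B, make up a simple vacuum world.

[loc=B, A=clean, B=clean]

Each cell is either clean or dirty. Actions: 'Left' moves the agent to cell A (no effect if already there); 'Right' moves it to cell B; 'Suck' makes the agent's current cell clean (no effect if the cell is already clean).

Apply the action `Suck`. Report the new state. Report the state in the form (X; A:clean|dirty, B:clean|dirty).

start: (B; A:clean, B:clean)
[1] after Suck: (B; A:clean, B:clean)

(B; A:clean, B:clean)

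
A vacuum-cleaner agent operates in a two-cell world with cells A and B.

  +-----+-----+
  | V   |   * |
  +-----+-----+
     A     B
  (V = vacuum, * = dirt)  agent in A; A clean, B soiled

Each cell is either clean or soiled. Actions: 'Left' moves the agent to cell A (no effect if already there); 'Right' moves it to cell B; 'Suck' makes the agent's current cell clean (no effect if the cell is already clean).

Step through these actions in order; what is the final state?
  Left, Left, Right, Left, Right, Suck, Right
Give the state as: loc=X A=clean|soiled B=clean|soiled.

loc=B A=clean B=clean

[1] after Left: loc=A A=clean B=soiled
[2] after Left: loc=A A=clean B=soiled
[3] after Right: loc=B A=clean B=soiled
[4] after Left: loc=A A=clean B=soiled
[5] after Right: loc=B A=clean B=soiled
[6] after Suck: loc=B A=clean B=clean
[7] after Right: loc=B A=clean B=clean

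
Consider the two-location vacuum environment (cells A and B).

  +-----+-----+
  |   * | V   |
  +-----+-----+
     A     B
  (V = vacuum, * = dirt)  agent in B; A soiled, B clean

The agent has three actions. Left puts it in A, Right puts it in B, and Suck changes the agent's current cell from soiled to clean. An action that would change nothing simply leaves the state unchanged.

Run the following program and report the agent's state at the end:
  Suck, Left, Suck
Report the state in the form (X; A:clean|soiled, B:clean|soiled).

[1] after Suck: (B; A:soiled, B:clean)
[2] after Left: (A; A:soiled, B:clean)
[3] after Suck: (A; A:clean, B:clean)

(A; A:clean, B:clean)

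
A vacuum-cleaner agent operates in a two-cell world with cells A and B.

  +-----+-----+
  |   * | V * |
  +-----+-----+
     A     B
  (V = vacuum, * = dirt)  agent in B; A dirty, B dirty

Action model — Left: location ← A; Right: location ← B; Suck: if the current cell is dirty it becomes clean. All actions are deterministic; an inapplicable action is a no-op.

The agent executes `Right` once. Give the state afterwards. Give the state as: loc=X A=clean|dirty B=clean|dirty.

loc=B A=dirty B=dirty

start: loc=B A=dirty B=dirty
1. Right → loc=B A=dirty B=dirty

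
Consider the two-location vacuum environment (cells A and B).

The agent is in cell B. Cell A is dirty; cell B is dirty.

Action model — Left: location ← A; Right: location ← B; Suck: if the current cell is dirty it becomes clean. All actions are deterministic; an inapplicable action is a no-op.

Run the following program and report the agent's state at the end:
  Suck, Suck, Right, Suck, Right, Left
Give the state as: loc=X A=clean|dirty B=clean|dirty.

loc=A A=dirty B=clean

1) do Suck; now loc=B A=dirty B=clean
2) do Suck; now loc=B A=dirty B=clean
3) do Right; now loc=B A=dirty B=clean
4) do Suck; now loc=B A=dirty B=clean
5) do Right; now loc=B A=dirty B=clean
6) do Left; now loc=A A=dirty B=clean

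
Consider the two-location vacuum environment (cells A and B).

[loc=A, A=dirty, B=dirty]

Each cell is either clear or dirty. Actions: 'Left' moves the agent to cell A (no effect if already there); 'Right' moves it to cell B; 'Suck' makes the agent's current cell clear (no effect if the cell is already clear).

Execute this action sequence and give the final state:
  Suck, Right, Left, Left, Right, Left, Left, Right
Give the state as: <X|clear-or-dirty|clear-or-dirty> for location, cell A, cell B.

<B|clear|dirty>

Suck (#1): <A|clear|dirty>
Right (#2): <B|clear|dirty>
Left (#3): <A|clear|dirty>
Left (#4): <A|clear|dirty>
Right (#5): <B|clear|dirty>
Left (#6): <A|clear|dirty>
Left (#7): <A|clear|dirty>
Right (#8): <B|clear|dirty>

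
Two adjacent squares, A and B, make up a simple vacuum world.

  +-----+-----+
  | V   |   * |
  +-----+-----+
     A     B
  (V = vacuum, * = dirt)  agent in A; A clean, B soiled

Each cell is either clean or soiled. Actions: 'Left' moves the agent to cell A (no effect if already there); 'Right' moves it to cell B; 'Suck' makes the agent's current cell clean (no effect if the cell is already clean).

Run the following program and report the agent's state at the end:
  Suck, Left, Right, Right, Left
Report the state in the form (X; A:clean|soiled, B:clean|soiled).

(A; A:clean, B:soiled)

1) do Suck; now (A; A:clean, B:soiled)
2) do Left; now (A; A:clean, B:soiled)
3) do Right; now (B; A:clean, B:soiled)
4) do Right; now (B; A:clean, B:soiled)
5) do Left; now (A; A:clean, B:soiled)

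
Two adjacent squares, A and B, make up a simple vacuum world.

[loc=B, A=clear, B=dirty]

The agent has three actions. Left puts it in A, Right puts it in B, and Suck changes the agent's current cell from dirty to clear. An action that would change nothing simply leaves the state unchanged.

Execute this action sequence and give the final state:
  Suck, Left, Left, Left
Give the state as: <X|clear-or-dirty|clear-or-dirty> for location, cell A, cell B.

<A|clear|clear>

step 1/4 (Suck): <B|clear|clear>
step 2/4 (Left): <A|clear|clear>
step 3/4 (Left): <A|clear|clear>
step 4/4 (Left): <A|clear|clear>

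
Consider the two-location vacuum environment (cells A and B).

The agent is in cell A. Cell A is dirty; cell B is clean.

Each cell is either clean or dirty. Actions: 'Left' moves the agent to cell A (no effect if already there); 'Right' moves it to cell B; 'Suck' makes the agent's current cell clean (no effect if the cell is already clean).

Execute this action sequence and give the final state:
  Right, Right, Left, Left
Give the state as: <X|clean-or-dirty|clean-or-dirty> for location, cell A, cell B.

step 1/4 (Right): <B|dirty|clean>
step 2/4 (Right): <B|dirty|clean>
step 3/4 (Left): <A|dirty|clean>
step 4/4 (Left): <A|dirty|clean>

<A|dirty|clean>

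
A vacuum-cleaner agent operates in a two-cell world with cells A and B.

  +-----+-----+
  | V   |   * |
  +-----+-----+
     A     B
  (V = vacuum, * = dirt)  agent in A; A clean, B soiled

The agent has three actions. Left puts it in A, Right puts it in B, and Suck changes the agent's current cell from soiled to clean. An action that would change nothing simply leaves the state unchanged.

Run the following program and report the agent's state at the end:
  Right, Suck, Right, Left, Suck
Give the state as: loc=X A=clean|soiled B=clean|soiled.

1) do Right; now loc=B A=clean B=soiled
2) do Suck; now loc=B A=clean B=clean
3) do Right; now loc=B A=clean B=clean
4) do Left; now loc=A A=clean B=clean
5) do Suck; now loc=A A=clean B=clean

loc=A A=clean B=clean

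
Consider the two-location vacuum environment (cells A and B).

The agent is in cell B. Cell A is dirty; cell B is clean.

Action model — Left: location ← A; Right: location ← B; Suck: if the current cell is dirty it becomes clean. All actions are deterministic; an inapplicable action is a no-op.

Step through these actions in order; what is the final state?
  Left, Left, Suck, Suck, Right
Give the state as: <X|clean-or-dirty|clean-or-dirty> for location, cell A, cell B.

Left (#1): <A|dirty|clean>
Left (#2): <A|dirty|clean>
Suck (#3): <A|clean|clean>
Suck (#4): <A|clean|clean>
Right (#5): <B|clean|clean>

<B|clean|clean>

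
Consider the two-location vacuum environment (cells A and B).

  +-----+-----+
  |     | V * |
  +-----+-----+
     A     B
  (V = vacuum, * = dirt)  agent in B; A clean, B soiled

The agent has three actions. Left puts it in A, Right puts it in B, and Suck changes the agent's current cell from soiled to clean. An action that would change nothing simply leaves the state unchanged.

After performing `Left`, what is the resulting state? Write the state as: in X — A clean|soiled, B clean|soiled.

in A — A clean, B soiled

start: in B — A clean, B soiled
Left (#1): in A — A clean, B soiled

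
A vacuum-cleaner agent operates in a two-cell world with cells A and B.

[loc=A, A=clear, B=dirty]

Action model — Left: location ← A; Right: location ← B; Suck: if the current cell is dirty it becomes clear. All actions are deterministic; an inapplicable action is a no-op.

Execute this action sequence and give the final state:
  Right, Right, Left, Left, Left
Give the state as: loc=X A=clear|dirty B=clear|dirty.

loc=A A=clear B=dirty

step 1/5 (Right): loc=B A=clear B=dirty
step 2/5 (Right): loc=B A=clear B=dirty
step 3/5 (Left): loc=A A=clear B=dirty
step 4/5 (Left): loc=A A=clear B=dirty
step 5/5 (Left): loc=A A=clear B=dirty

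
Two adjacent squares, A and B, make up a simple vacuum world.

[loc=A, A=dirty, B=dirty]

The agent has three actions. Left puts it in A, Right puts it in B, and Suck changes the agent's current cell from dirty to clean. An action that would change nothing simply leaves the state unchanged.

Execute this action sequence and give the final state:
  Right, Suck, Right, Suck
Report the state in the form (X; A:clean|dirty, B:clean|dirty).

step 1/4 (Right): (B; A:dirty, B:dirty)
step 2/4 (Suck): (B; A:dirty, B:clean)
step 3/4 (Right): (B; A:dirty, B:clean)
step 4/4 (Suck): (B; A:dirty, B:clean)

(B; A:dirty, B:clean)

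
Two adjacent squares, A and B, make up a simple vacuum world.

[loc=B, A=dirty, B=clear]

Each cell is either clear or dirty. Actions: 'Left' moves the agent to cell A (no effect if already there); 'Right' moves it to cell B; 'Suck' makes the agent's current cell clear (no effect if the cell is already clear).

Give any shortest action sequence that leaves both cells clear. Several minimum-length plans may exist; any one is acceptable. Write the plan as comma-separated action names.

Left, Suck

step 1/2 (Left): in A — A dirty, B clear
step 2/2 (Suck): in A — A clear, B clear
min 2: go A then Suck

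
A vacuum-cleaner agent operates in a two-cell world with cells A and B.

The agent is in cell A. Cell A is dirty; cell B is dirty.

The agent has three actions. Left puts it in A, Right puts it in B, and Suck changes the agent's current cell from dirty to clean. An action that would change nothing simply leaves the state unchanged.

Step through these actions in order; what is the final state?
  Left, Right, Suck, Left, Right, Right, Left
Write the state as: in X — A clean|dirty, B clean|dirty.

in A — A dirty, B clean

step 1/7 (Left): in A — A dirty, B dirty
step 2/7 (Right): in B — A dirty, B dirty
step 3/7 (Suck): in B — A dirty, B clean
step 4/7 (Left): in A — A dirty, B clean
step 5/7 (Right): in B — A dirty, B clean
step 6/7 (Right): in B — A dirty, B clean
step 7/7 (Left): in A — A dirty, B clean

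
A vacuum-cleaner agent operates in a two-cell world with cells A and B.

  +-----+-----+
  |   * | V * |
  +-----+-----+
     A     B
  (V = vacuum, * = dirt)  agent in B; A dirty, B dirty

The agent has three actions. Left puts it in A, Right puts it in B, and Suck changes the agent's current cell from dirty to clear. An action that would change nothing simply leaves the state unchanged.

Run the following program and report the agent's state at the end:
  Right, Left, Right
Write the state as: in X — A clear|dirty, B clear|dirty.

in B — A dirty, B dirty

step 1/3 (Right): in B — A dirty, B dirty
step 2/3 (Left): in A — A dirty, B dirty
step 3/3 (Right): in B — A dirty, B dirty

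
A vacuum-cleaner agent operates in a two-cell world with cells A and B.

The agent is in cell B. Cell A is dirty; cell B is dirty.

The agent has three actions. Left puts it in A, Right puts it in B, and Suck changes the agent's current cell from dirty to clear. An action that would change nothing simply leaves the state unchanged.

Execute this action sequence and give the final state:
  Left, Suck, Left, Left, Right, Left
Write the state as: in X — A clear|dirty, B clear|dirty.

in A — A clear, B dirty

Left (#1): in A — A dirty, B dirty
Suck (#2): in A — A clear, B dirty
Left (#3): in A — A clear, B dirty
Left (#4): in A — A clear, B dirty
Right (#5): in B — A clear, B dirty
Left (#6): in A — A clear, B dirty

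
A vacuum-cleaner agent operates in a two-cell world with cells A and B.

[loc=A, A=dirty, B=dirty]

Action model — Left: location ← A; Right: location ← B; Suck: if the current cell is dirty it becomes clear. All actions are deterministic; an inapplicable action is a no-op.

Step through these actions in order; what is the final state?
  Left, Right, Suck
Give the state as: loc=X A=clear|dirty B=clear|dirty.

Left (#1): loc=A A=dirty B=dirty
Right (#2): loc=B A=dirty B=dirty
Suck (#3): loc=B A=dirty B=clear

loc=B A=dirty B=clear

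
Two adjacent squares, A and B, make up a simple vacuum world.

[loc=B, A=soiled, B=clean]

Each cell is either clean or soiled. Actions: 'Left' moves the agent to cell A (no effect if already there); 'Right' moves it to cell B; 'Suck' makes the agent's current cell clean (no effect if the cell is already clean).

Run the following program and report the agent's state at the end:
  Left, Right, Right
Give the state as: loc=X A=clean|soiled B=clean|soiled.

loc=B A=soiled B=clean

[1] after Left: loc=A A=soiled B=clean
[2] after Right: loc=B A=soiled B=clean
[3] after Right: loc=B A=soiled B=clean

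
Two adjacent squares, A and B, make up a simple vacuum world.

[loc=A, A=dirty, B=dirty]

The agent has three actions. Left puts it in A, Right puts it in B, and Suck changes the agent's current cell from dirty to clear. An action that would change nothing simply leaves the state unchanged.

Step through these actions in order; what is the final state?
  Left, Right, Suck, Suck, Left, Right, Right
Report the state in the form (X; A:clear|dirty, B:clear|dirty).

(B; A:dirty, B:clear)

step 1/7 (Left): (A; A:dirty, B:dirty)
step 2/7 (Right): (B; A:dirty, B:dirty)
step 3/7 (Suck): (B; A:dirty, B:clear)
step 4/7 (Suck): (B; A:dirty, B:clear)
step 5/7 (Left): (A; A:dirty, B:clear)
step 6/7 (Right): (B; A:dirty, B:clear)
step 7/7 (Right): (B; A:dirty, B:clear)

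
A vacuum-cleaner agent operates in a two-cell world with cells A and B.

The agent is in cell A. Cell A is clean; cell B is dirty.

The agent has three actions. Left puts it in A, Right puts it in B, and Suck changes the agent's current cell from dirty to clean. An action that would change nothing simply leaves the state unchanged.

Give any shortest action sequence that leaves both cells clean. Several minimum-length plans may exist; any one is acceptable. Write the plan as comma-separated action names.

Right, Suck

t=1 Right ⇒ loc=B A=clean B=dirty
t=2 Suck ⇒ loc=B A=clean B=clean
min 2: go B then Suck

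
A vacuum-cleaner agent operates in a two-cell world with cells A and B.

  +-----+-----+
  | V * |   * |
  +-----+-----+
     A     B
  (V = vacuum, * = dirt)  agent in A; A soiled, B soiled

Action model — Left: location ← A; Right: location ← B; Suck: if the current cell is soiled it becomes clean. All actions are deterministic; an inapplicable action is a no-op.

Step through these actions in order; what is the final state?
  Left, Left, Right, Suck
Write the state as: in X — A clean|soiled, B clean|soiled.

in B — A soiled, B clean

step 1/4 (Left): in A — A soiled, B soiled
step 2/4 (Left): in A — A soiled, B soiled
step 3/4 (Right): in B — A soiled, B soiled
step 4/4 (Suck): in B — A soiled, B clean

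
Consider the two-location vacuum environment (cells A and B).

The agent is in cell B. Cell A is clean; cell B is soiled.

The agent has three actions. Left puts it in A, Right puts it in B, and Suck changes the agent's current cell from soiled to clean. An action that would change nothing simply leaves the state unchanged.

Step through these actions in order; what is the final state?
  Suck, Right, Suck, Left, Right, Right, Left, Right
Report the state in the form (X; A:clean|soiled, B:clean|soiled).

[1] after Suck: (B; A:clean, B:clean)
[2] after Right: (B; A:clean, B:clean)
[3] after Suck: (B; A:clean, B:clean)
[4] after Left: (A; A:clean, B:clean)
[5] after Right: (B; A:clean, B:clean)
[6] after Right: (B; A:clean, B:clean)
[7] after Left: (A; A:clean, B:clean)
[8] after Right: (B; A:clean, B:clean)

(B; A:clean, B:clean)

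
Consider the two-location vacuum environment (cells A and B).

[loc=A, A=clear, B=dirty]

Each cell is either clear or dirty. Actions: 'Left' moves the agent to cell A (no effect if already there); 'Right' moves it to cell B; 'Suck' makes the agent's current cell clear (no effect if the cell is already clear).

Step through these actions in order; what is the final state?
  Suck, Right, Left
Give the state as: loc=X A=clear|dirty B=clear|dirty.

1. Suck → loc=A A=clear B=dirty
2. Right → loc=B A=clear B=dirty
3. Left → loc=A A=clear B=dirty

loc=A A=clear B=dirty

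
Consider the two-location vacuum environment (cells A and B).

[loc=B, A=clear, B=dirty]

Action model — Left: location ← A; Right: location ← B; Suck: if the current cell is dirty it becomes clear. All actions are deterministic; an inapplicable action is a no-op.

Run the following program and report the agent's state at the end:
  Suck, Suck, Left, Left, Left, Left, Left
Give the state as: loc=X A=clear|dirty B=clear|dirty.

1. Suck → loc=B A=clear B=clear
2. Suck → loc=B A=clear B=clear
3. Left → loc=A A=clear B=clear
4. Left → loc=A A=clear B=clear
5. Left → loc=A A=clear B=clear
6. Left → loc=A A=clear B=clear
7. Left → loc=A A=clear B=clear

loc=A A=clear B=clear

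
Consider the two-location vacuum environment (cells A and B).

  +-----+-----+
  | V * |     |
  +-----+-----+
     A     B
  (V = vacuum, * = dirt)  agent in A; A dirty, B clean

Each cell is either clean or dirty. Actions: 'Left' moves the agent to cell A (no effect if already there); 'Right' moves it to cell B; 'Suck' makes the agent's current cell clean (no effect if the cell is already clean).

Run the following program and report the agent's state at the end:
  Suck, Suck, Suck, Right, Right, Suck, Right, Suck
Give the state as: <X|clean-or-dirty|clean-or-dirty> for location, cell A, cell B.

t=1 Suck ⇒ <A|clean|clean>
t=2 Suck ⇒ <A|clean|clean>
t=3 Suck ⇒ <A|clean|clean>
t=4 Right ⇒ <B|clean|clean>
t=5 Right ⇒ <B|clean|clean>
t=6 Suck ⇒ <B|clean|clean>
t=7 Right ⇒ <B|clean|clean>
t=8 Suck ⇒ <B|clean|clean>

<B|clean|clean>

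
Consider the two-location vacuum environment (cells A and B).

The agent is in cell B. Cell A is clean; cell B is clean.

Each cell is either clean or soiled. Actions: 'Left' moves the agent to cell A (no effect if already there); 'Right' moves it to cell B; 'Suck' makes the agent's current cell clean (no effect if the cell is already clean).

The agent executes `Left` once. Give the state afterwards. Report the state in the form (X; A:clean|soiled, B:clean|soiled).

start: (B; A:clean, B:clean)
1) do Left; now (A; A:clean, B:clean)

(A; A:clean, B:clean)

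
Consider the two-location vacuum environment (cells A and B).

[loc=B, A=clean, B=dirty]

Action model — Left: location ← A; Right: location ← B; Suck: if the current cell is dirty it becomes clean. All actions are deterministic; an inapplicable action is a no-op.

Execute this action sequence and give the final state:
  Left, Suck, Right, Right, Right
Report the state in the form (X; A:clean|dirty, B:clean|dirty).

step 1/5 (Left): (A; A:clean, B:dirty)
step 2/5 (Suck): (A; A:clean, B:dirty)
step 3/5 (Right): (B; A:clean, B:dirty)
step 4/5 (Right): (B; A:clean, B:dirty)
step 5/5 (Right): (B; A:clean, B:dirty)

(B; A:clean, B:dirty)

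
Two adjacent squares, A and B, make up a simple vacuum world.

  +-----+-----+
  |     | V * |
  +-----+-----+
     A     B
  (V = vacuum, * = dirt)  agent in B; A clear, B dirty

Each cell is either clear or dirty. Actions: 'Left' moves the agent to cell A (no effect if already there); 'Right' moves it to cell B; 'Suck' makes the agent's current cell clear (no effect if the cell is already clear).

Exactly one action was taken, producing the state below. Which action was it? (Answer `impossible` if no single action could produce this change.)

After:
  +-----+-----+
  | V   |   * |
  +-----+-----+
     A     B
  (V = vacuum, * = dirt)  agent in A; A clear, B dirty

try  Left: in A — A clear, B dirty  ← match
try Right: in B — A clear, B dirty
try  Suck: in B — A clear, B clear

Left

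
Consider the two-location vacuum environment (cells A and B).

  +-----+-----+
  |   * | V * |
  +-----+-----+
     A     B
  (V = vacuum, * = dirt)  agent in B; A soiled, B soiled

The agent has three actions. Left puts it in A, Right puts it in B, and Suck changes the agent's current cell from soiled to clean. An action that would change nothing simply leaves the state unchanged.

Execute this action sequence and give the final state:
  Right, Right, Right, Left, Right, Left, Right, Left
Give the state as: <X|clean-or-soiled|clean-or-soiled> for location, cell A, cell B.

<A|soiled|soiled>

[1] after Right: <B|soiled|soiled>
[2] after Right: <B|soiled|soiled>
[3] after Right: <B|soiled|soiled>
[4] after Left: <A|soiled|soiled>
[5] after Right: <B|soiled|soiled>
[6] after Left: <A|soiled|soiled>
[7] after Right: <B|soiled|soiled>
[8] after Left: <A|soiled|soiled>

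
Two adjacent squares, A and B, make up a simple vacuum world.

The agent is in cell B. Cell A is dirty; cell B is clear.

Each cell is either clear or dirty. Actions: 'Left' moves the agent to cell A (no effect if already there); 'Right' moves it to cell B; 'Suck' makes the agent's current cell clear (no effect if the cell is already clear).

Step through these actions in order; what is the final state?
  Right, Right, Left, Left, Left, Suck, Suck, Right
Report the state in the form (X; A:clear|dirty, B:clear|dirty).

1) do Right; now (B; A:dirty, B:clear)
2) do Right; now (B; A:dirty, B:clear)
3) do Left; now (A; A:dirty, B:clear)
4) do Left; now (A; A:dirty, B:clear)
5) do Left; now (A; A:dirty, B:clear)
6) do Suck; now (A; A:clear, B:clear)
7) do Suck; now (A; A:clear, B:clear)
8) do Right; now (B; A:clear, B:clear)

(B; A:clear, B:clear)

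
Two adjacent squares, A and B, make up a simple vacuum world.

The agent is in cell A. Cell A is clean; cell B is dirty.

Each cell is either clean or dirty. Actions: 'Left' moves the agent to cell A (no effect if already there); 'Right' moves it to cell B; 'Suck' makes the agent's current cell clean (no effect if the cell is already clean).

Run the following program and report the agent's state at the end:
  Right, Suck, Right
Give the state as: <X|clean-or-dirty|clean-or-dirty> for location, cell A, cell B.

1) do Right; now <B|clean|dirty>
2) do Suck; now <B|clean|clean>
3) do Right; now <B|clean|clean>

<B|clean|clean>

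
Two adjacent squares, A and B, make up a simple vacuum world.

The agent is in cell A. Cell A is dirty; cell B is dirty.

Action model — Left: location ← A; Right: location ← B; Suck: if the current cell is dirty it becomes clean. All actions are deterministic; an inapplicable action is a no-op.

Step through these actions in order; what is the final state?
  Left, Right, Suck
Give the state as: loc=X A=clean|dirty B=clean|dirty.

loc=B A=dirty B=clean

t=1 Left ⇒ loc=A A=dirty B=dirty
t=2 Right ⇒ loc=B A=dirty B=dirty
t=3 Suck ⇒ loc=B A=dirty B=clean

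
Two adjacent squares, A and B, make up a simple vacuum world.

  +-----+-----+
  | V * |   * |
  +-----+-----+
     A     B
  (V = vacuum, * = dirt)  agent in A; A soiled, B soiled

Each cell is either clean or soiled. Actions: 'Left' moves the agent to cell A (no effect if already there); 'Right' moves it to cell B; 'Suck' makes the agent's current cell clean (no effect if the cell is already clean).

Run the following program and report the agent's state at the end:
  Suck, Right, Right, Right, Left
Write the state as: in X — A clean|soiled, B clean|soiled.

in A — A clean, B soiled

1. Suck → in A — A clean, B soiled
2. Right → in B — A clean, B soiled
3. Right → in B — A clean, B soiled
4. Right → in B — A clean, B soiled
5. Left → in A — A clean, B soiled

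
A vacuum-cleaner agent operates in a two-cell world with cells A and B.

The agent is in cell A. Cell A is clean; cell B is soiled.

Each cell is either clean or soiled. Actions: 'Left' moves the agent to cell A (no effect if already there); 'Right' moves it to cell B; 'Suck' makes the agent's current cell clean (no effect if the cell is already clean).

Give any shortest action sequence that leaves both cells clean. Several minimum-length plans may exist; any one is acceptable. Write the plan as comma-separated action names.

step 1/2 (Right): in B — A clean, B soiled
step 2/2 (Suck): in B — A clean, B clean
min 2: go B then Suck

Right, Suck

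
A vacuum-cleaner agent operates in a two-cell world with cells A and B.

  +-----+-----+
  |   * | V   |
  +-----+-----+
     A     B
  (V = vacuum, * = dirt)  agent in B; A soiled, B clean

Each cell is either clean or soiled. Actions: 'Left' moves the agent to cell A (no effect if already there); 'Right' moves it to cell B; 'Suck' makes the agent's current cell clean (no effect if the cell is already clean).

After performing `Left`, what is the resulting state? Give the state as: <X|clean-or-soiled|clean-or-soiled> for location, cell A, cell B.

<A|soiled|clean>

start: <B|soiled|clean>
1) do Left; now <A|soiled|clean>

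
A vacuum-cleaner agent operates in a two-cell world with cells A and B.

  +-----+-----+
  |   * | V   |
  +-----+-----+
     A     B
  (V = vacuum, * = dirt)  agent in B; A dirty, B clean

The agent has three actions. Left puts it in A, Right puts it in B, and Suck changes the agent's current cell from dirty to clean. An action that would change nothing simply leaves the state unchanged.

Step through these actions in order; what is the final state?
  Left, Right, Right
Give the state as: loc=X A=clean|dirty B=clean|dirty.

1) do Left; now loc=A A=dirty B=clean
2) do Right; now loc=B A=dirty B=clean
3) do Right; now loc=B A=dirty B=clean

loc=B A=dirty B=clean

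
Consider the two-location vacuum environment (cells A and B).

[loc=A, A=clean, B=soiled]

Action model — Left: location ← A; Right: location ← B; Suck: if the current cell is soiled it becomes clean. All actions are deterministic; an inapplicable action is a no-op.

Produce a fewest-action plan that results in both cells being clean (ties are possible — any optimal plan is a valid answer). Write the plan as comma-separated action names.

1. Right → loc=B A=clean B=soiled
2. Suck → loc=B A=clean B=clean
min 2: go B then Suck

Right, Suck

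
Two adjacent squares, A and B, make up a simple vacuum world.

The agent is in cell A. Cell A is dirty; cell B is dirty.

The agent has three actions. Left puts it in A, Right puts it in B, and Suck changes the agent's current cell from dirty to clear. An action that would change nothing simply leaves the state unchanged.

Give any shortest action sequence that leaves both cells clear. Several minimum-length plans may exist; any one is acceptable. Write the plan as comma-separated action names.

Suck, Right, Suck

Suck (#1): <A|clear|dirty>
Right (#2): <B|clear|dirty>
Suck (#3): <B|clear|clear>
min 3: Suck A + move + Suck B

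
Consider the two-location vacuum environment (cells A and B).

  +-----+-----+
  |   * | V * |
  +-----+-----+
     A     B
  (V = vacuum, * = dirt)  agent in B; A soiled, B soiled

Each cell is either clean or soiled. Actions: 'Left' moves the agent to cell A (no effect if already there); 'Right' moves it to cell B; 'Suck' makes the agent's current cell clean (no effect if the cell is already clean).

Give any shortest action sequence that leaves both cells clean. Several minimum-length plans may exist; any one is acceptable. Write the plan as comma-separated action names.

[1] after Suck: loc=B A=soiled B=clean
[2] after Left: loc=A A=soiled B=clean
[3] after Suck: loc=A A=clean B=clean
min 3: Suck B + move + Suck A

Suck, Left, Suck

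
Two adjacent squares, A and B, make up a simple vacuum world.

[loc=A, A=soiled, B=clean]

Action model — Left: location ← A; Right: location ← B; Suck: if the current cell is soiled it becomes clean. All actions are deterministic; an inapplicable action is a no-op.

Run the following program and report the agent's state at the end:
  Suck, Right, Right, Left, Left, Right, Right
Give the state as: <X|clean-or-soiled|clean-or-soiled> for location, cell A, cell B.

t=1 Suck ⇒ <A|clean|clean>
t=2 Right ⇒ <B|clean|clean>
t=3 Right ⇒ <B|clean|clean>
t=4 Left ⇒ <A|clean|clean>
t=5 Left ⇒ <A|clean|clean>
t=6 Right ⇒ <B|clean|clean>
t=7 Right ⇒ <B|clean|clean>

<B|clean|clean>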